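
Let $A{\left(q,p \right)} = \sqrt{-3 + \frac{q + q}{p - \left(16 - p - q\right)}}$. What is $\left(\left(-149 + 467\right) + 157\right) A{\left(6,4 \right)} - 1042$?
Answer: $-1042 + 1425 i \approx -1042.0 + 1425.0 i$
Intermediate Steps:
$A{\left(q,p \right)} = \sqrt{-3 + \frac{2 q}{-16 + q + 2 p}}$ ($A{\left(q,p \right)} = \sqrt{-3 + \frac{2 q}{p - \left(16 - p - q\right)}} = \sqrt{-3 + \frac{2 q}{p + \left(-16 + p + q\right)}} = \sqrt{-3 + \frac{2 q}{-16 + q + 2 p}}$)
$\left(\left(-149 + 467\right) + 157\right) A{\left(6,4 \right)} - 1042 = \left(\left(-149 + 467\right) + 157\right) \sqrt{\frac{48 - 6 - 24}{-16 + 6 + 2 \cdot 4}} - 1042 = \left(318 + 157\right) \sqrt{\frac{48 - 6 - 24}{-16 + 6 + 8}} - 1042 = 475 \sqrt{\frac{1}{-2} \cdot 18} - 1042 = 475 \sqrt{\left(- \frac{1}{2}\right) 18} - 1042 = 475 \sqrt{-9} - 1042 = 475 \cdot 3 i - 1042 = 1425 i - 1042 = -1042 + 1425 i$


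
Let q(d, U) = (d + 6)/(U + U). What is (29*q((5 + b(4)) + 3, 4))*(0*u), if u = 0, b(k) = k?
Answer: 0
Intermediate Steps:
q(d, U) = (6 + d)/(2*U) (q(d, U) = (6 + d)/((2*U)) = (6 + d)*(1/(2*U)) = (6 + d)/(2*U))
(29*q((5 + b(4)) + 3, 4))*(0*u) = (29*((1/2)*(6 + ((5 + 4) + 3))/4))*(0*0) = (29*((1/2)*(1/4)*(6 + (9 + 3))))*0 = (29*((1/2)*(1/4)*(6 + 12)))*0 = (29*((1/2)*(1/4)*18))*0 = (29*(9/4))*0 = (261/4)*0 = 0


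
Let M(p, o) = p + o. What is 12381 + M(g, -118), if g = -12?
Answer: 12251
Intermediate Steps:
M(p, o) = o + p
12381 + M(g, -118) = 12381 + (-118 - 12) = 12381 - 130 = 12251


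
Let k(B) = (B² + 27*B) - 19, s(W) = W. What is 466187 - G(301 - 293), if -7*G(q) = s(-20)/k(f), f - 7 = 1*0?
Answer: 714664651/1533 ≈ 4.6619e+5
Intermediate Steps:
f = 7 (f = 7 + 1*0 = 7 + 0 = 7)
k(B) = -19 + B² + 27*B
G(q) = 20/1533 (G(q) = -(-20)/(7*(-19 + 7² + 27*7)) = -(-20)/(7*(-19 + 49 + 189)) = -(-20)/(7*219) = -⅐*(-20/219) = 20/1533)
466187 - G(301 - 293) = 466187 - 1*20/1533 = 466187 - 20/1533 = 714664651/1533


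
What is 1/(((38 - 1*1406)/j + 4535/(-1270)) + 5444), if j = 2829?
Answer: 239522/1302986643 ≈ 0.00018383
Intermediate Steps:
1/(((38 - 1*1406)/j + 4535/(-1270)) + 5444) = 1/(((38 - 1*1406)/2829 + 4535/(-1270)) + 5444) = 1/(((38 - 1406)*(1/2829) + 4535*(-1/1270)) + 5444) = 1/((-1368*1/2829 - 907/254) + 5444) = 1/((-456/943 - 907/254) + 5444) = 1/(-971125/239522 + 5444) = 1/(1302986643/239522) = 239522/1302986643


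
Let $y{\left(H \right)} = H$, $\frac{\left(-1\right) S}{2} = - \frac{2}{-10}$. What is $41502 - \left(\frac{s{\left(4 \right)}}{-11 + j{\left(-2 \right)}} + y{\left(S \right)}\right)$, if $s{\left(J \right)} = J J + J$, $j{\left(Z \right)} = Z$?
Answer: $\frac{2697756}{65} \approx 41504.0$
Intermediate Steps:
$S = - \frac{2}{5}$ ($S = - 2 \left(- \frac{2}{-10}\right) = - 2 \left(\left(-2\right) \left(- \frac{1}{10}\right)\right) = \left(-2\right) \frac{1}{5} = - \frac{2}{5} \approx -0.4$)
$s{\left(J \right)} = J + J^{2}$ ($s{\left(J \right)} = J^{2} + J = J + J^{2}$)
$41502 - \left(\frac{s{\left(4 \right)}}{-11 + j{\left(-2 \right)}} + y{\left(S \right)}\right) = 41502 - \left(\frac{4 \left(1 + 4\right)}{-11 - 2} - \frac{2}{5}\right) = 41502 - \left(\frac{4 \cdot 5}{-13} - \frac{2}{5}\right) = 41502 - \left(\left(- \frac{1}{13}\right) 20 - \frac{2}{5}\right) = 41502 - \left(- \frac{20}{13} - \frac{2}{5}\right) = 41502 - - \frac{126}{65} = 41502 + \frac{126}{65} = \frac{2697756}{65}$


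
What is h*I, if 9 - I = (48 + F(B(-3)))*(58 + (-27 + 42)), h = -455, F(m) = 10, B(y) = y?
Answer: 1922375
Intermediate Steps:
I = -4225 (I = 9 - (48 + 10)*(58 + (-27 + 42)) = 9 - 58*(58 + 15) = 9 - 58*73 = 9 - 1*4234 = 9 - 4234 = -4225)
h*I = -455*(-4225) = 1922375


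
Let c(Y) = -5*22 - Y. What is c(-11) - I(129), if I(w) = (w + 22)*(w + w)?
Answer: -39057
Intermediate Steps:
c(Y) = -110 - Y
I(w) = 2*w*(22 + w) (I(w) = (22 + w)*(2*w) = 2*w*(22 + w))
c(-11) - I(129) = (-110 - 1*(-11)) - 2*129*(22 + 129) = (-110 + 11) - 2*129*151 = -99 - 1*38958 = -99 - 38958 = -39057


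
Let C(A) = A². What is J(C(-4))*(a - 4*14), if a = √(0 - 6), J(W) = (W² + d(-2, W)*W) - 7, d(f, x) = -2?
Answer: -12152 + 217*I*√6 ≈ -12152.0 + 531.54*I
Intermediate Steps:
J(W) = -7 + W² - 2*W (J(W) = (W² - 2*W) - 7 = -7 + W² - 2*W)
a = I*√6 (a = √(-6) = I*√6 ≈ 2.4495*I)
J(C(-4))*(a - 4*14) = (-7 + ((-4)²)² - 2*(-4)²)*(I*√6 - 4*14) = (-7 + 16² - 2*16)*(I*√6 - 56) = (-7 + 256 - 32)*(-56 + I*√6) = 217*(-56 + I*√6) = -12152 + 217*I*√6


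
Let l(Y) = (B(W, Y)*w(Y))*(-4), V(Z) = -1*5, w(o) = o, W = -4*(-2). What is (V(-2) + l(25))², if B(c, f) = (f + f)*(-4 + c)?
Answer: 400200025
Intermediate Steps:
W = 8
V(Z) = -5
B(c, f) = 2*f*(-4 + c) (B(c, f) = (2*f)*(-4 + c) = 2*f*(-4 + c))
l(Y) = -32*Y² (l(Y) = ((2*Y*(-4 + 8))*Y)*(-4) = ((2*Y*4)*Y)*(-4) = ((8*Y)*Y)*(-4) = (8*Y²)*(-4) = -32*Y²)
(V(-2) + l(25))² = (-5 - 32*25²)² = (-5 - 32*625)² = (-5 - 20000)² = (-20005)² = 400200025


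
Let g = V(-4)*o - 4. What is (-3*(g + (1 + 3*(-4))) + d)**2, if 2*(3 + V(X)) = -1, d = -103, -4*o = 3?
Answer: 277729/64 ≈ 4339.5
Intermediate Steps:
o = -3/4 (o = -1/4*3 = -3/4 ≈ -0.75000)
V(X) = -7/2 (V(X) = -3 + (1/2)*(-1) = -3 - 1/2 = -7/2)
g = -11/8 (g = -7/2*(-3/4) - 4 = 21/8 - 4 = -11/8 ≈ -1.3750)
(-3*(g + (1 + 3*(-4))) + d)**2 = (-3*(-11/8 + (1 + 3*(-4))) - 103)**2 = (-3*(-11/8 + (1 - 12)) - 103)**2 = (-3*(-11/8 - 11) - 103)**2 = (-3*(-99/8) - 103)**2 = (297/8 - 103)**2 = (-527/8)**2 = 277729/64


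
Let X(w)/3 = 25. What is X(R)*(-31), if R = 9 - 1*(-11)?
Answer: -2325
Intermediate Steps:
R = 20 (R = 9 + 11 = 20)
X(w) = 75 (X(w) = 3*25 = 75)
X(R)*(-31) = 75*(-31) = -2325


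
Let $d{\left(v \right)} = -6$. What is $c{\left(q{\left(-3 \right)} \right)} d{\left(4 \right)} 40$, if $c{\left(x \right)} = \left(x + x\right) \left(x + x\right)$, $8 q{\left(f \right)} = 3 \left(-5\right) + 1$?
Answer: $-2940$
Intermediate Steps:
$q{\left(f \right)} = - \frac{7}{4}$ ($q{\left(f \right)} = \frac{3 \left(-5\right) + 1}{8} = \frac{-15 + 1}{8} = \frac{1}{8} \left(-14\right) = - \frac{7}{4}$)
$c{\left(x \right)} = 4 x^{2}$ ($c{\left(x \right)} = 2 x 2 x = 4 x^{2}$)
$c{\left(q{\left(-3 \right)} \right)} d{\left(4 \right)} 40 = 4 \left(- \frac{7}{4}\right)^{2} \left(-6\right) 40 = 4 \cdot \frac{49}{16} \left(-6\right) 40 = \frac{49}{4} \left(-6\right) 40 = \left(- \frac{147}{2}\right) 40 = -2940$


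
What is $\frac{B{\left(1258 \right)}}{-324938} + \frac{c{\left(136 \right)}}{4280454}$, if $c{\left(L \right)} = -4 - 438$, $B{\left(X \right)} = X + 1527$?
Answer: $- \frac{6032343493}{695441080926} \approx -0.0086741$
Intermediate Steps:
$B{\left(X \right)} = 1527 + X$
$c{\left(L \right)} = -442$
$\frac{B{\left(1258 \right)}}{-324938} + \frac{c{\left(136 \right)}}{4280454} = \frac{1527 + 1258}{-324938} - \frac{442}{4280454} = 2785 \left(- \frac{1}{324938}\right) - \frac{221}{2140227} = - \frac{2785}{324938} - \frac{221}{2140227} = - \frac{6032343493}{695441080926}$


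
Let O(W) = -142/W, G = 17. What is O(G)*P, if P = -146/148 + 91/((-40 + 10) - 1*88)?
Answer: 544854/37111 ≈ 14.682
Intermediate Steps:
P = -3837/2183 (P = -146*1/148 + 91/(-30 - 88) = -73/74 + 91/(-118) = -73/74 + 91*(-1/118) = -73/74 - 91/118 = -3837/2183 ≈ -1.7577)
O(G)*P = -142/17*(-3837/2183) = 544854/37111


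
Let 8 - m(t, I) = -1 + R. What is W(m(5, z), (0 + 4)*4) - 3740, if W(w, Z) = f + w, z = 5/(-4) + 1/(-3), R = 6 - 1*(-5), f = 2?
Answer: -3740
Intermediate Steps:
R = 11 (R = 6 + 5 = 11)
z = -19/12 (z = 5*(-1/4) + 1*(-1/3) = -5/4 - 1/3 = -19/12 ≈ -1.5833)
m(t, I) = -2 (m(t, I) = 8 - (-1 + 11) = 8 - 1*10 = 8 - 10 = -2)
W(w, Z) = 2 + w
W(m(5, z), (0 + 4)*4) - 3740 = (2 - 2) - 3740 = 0 - 3740 = -3740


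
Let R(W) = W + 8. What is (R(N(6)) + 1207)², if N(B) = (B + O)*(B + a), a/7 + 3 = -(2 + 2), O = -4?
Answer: 1274641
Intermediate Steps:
a = -49 (a = -21 + 7*(-(2 + 2)) = -21 + 7*(-1*4) = -21 + 7*(-4) = -21 - 28 = -49)
N(B) = (-49 + B)*(-4 + B) (N(B) = (B - 4)*(B - 49) = (-4 + B)*(-49 + B) = (-49 + B)*(-4 + B))
R(W) = 8 + W
(R(N(6)) + 1207)² = ((8 + (196 + 6² - 53*6)) + 1207)² = ((8 + (196 + 36 - 318)) + 1207)² = ((8 - 86) + 1207)² = (-78 + 1207)² = 1129² = 1274641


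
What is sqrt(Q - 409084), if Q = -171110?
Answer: 3*I*sqrt(64466) ≈ 761.71*I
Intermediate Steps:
sqrt(Q - 409084) = sqrt(-171110 - 409084) = sqrt(-580194) = 3*I*sqrt(64466)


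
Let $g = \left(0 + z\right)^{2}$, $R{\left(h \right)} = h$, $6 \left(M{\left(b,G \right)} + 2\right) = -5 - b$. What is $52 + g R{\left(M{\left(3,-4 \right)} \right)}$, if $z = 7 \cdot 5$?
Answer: $- \frac{12094}{3} \approx -4031.3$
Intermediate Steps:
$z = 35$
$M{\left(b,G \right)} = - \frac{17}{6} - \frac{b}{6}$ ($M{\left(b,G \right)} = -2 + \frac{-5 - b}{6} = -2 - \left(\frac{5}{6} + \frac{b}{6}\right) = - \frac{17}{6} - \frac{b}{6}$)
$g = 1225$ ($g = \left(0 + 35\right)^{2} = 35^{2} = 1225$)
$52 + g R{\left(M{\left(3,-4 \right)} \right)} = 52 + 1225 \left(- \frac{17}{6} - \frac{1}{2}\right) = 52 + 1225 \left(- \frac{10}{3}\right) = 52 - \frac{12250}{3} = - \frac{12094}{3}$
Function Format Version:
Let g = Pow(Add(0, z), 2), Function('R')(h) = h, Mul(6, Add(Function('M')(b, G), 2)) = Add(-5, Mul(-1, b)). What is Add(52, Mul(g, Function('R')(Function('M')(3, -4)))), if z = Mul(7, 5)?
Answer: Rational(-12094, 3) ≈ -4031.3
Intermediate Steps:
z = 35
Function('M')(b, G) = Add(Rational(-17, 6), Mul(Rational(-1, 6), b)) (Function('M')(b, G) = Add(-2, Mul(Rational(1, 6), Add(-5, Mul(-1, b)))) = Add(-2, Add(Rational(-5, 6), Mul(Rational(-1, 6), b))) = Add(Rational(-17, 6), Mul(Rational(-1, 6), b)))
g = 1225 (g = Pow(Add(0, 35), 2) = Pow(35, 2) = 1225)
Add(52, Mul(g, Function('R')(Function('M')(3, -4)))) = Add(52, Mul(1225, Add(Rational(-17, 6), Mul(Rational(-1, 6), 3)))) = Add(52, Mul(1225, Add(Rational(-17, 6), Rational(-1, 2)))) = Add(52, Mul(1225, Rational(-10, 3))) = Add(52, Rational(-12250, 3)) = Rational(-12094, 3)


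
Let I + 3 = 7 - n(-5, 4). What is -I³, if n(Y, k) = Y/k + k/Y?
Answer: -1771561/8000 ≈ -221.45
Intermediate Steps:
I = 121/20 (I = -3 + (7 - (-5/4 + 4/(-5))) = -3 + (7 - (-5*¼ + 4*(-⅕))) = -3 + (7 - (-5/4 - ⅘)) = -3 + (7 - 1*(-41/20)) = -3 + (7 + 41/20) = -3 + 181/20 = 121/20 ≈ 6.0500)
-I³ = -(121/20)³ = -1*1771561/8000 = -1771561/8000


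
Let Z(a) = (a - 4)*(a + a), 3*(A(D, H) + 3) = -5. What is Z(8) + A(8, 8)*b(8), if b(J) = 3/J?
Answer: 249/4 ≈ 62.250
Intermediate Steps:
A(D, H) = -14/3 (A(D, H) = -3 + (⅓)*(-5) = -3 - 5/3 = -14/3)
Z(a) = 2*a*(-4 + a) (Z(a) = (-4 + a)*(2*a) = 2*a*(-4 + a))
Z(8) + A(8, 8)*b(8) = 2*8*(-4 + 8) - 14/8 = 2*8*4 - 14/8 = 64 - 14/3*3/8 = 64 - 7/4 = 249/4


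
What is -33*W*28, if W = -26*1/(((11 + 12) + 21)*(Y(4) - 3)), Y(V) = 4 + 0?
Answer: 546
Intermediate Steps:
Y(V) = 4
W = -13/22 (W = -26*1/((4 - 3)*((11 + 12) + 21)) = -26/(23 + 21) = -26/(44*1) = -26/44 = -26*1/44 = -13/22 ≈ -0.59091)
-33*W*28 = -33*(-13/22)*28 = (39/2)*28 = 546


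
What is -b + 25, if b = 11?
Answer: 14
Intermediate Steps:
-b + 25 = -1*11 + 25 = -11 + 25 = 14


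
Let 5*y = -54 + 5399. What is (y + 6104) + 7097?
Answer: 14270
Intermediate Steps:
y = 1069 (y = (-54 + 5399)/5 = (⅕)*5345 = 1069)
(y + 6104) + 7097 = (1069 + 6104) + 7097 = 7173 + 7097 = 14270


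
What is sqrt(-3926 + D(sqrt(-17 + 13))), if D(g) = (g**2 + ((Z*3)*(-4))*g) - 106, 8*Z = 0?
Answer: 2*I*sqrt(1009) ≈ 63.53*I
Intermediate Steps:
Z = 0 (Z = (1/8)*0 = 0)
D(g) = -106 + g**2 (D(g) = (g**2 + ((0*3)*(-4))*g) - 106 = (g**2 + (0*(-4))*g) - 106 = (g**2 + 0*g) - 106 = (g**2 + 0) - 106 = g**2 - 106 = -106 + g**2)
sqrt(-3926 + D(sqrt(-17 + 13))) = sqrt(-3926 + (-106 + (sqrt(-17 + 13))**2)) = sqrt(-3926 + (-106 + (sqrt(-4))**2)) = sqrt(-3926 + (-106 + (2*I)**2)) = sqrt(-3926 + (-106 - 4)) = sqrt(-3926 - 110) = sqrt(-4036) = 2*I*sqrt(1009)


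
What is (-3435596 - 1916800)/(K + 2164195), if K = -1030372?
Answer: -1784132/377941 ≈ -4.7207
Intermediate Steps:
(-3435596 - 1916800)/(K + 2164195) = (-3435596 - 1916800)/(-1030372 + 2164195) = -5352396/1133823 = -5352396*1/1133823 = -1784132/377941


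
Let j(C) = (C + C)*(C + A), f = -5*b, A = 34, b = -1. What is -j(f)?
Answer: -390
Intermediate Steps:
f = 5 (f = -5*(-1) = 5)
j(C) = 2*C*(34 + C) (j(C) = (C + C)*(C + 34) = (2*C)*(34 + C) = 2*C*(34 + C))
-j(f) = -2*5*(34 + 5) = -2*5*39 = -1*390 = -390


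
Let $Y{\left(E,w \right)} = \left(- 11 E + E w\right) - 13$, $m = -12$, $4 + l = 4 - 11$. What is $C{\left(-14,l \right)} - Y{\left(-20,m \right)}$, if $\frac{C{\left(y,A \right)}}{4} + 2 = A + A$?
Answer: $-543$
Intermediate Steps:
$l = -11$ ($l = -4 + \left(4 - 11\right) = -4 - 7 = -11$)
$C{\left(y,A \right)} = -8 + 8 A$ ($C{\left(y,A \right)} = -8 + 4 \left(A + A\right) = -8 + 4 \cdot 2 A = -8 + 8 A$)
$Y{\left(E,w \right)} = -13 - 11 E + E w$
$C{\left(-14,l \right)} - Y{\left(-20,m \right)} = \left(-8 + 8 \left(-11\right)\right) - \left(-13 - -220 - -240\right) = \left(-8 - 88\right) - \left(-13 + 220 + 240\right) = -96 - 447 = -543$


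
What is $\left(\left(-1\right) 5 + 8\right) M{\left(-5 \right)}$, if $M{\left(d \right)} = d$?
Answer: $-15$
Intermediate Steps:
$\left(\left(-1\right) 5 + 8\right) M{\left(-5 \right)} = \left(\left(-1\right) 5 + 8\right) \left(-5\right) = \left(-5 + 8\right) \left(-5\right) = 3 \left(-5\right) = -15$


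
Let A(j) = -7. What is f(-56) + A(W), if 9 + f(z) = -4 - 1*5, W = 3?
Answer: -25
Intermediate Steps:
f(z) = -18 (f(z) = -9 + (-4 - 1*5) = -9 + (-4 - 5) = -9 - 9 = -18)
f(-56) + A(W) = -18 - 7 = -25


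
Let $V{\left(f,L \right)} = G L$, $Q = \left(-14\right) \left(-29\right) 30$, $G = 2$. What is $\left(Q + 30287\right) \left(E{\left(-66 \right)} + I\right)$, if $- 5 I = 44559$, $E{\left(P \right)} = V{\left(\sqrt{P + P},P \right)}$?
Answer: $- \frac{1920315273}{5} \approx -3.8406 \cdot 10^{8}$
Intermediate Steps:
$Q = 12180$ ($Q = 406 \cdot 30 = 12180$)
$V{\left(f,L \right)} = 2 L$
$E{\left(P \right)} = 2 P$
$I = - \frac{44559}{5}$ ($I = \left(- \frac{1}{5}\right) 44559 = - \frac{44559}{5} \approx -8911.8$)
$\left(Q + 30287\right) \left(E{\left(-66 \right)} + I\right) = \left(12180 + 30287\right) \left(2 \left(-66\right) - \frac{44559}{5}\right) = 42467 \left(-132 - \frac{44559}{5}\right) = 42467 \left(- \frac{45219}{5}\right) = - \frac{1920315273}{5}$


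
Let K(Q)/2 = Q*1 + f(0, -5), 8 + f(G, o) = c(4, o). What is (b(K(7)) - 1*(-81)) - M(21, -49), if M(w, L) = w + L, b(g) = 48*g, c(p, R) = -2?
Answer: -179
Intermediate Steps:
f(G, o) = -10 (f(G, o) = -8 - 2 = -10)
K(Q) = -20 + 2*Q (K(Q) = 2*(Q*1 - 10) = 2*(Q - 10) = 2*(-10 + Q) = -20 + 2*Q)
M(w, L) = L + w
(b(K(7)) - 1*(-81)) - M(21, -49) = (48*(-20 + 2*7) - 1*(-81)) - (-49 + 21) = (48*(-20 + 14) + 81) - 1*(-28) = (48*(-6) + 81) + 28 = (-288 + 81) + 28 = -207 + 28 = -179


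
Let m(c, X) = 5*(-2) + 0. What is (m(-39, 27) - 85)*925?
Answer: -87875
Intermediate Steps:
m(c, X) = -10 (m(c, X) = -10 + 0 = -10)
(m(-39, 27) - 85)*925 = (-10 - 85)*925 = -95*925 = -87875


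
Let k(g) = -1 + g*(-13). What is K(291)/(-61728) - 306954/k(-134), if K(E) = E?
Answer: -6316054381/35822816 ≈ -176.31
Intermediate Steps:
k(g) = -1 - 13*g
K(291)/(-61728) - 306954/k(-134) = 291/(-61728) - 306954/(-1 - 13*(-134)) = 291*(-1/61728) - 306954/(-1 + 1742) = -97/20576 - 306954/1741 = -6316054381/35822816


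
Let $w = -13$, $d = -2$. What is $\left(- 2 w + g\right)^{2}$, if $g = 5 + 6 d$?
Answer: $361$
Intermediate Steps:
$g = -7$ ($g = 5 + 6 \left(-2\right) = 5 - 12 = -7$)
$\left(- 2 w + g\right)^{2} = \left(\left(-2\right) \left(-13\right) - 7\right)^{2} = \left(26 - 7\right)^{2} = 19^{2} = 361$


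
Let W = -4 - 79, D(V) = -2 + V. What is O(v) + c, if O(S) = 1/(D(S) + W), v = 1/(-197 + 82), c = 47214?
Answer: 461563949/9776 ≈ 47214.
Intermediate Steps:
v = -1/115 (v = 1/(-115) = -1/115 ≈ -0.0086956)
W = -83
O(S) = 1/(-85 + S) (O(S) = 1/((-2 + S) - 83) = 1/(-85 + S))
O(v) + c = 1/(-85 - 1/115) + 47214 = 1/(-9776/115) + 47214 = -115/9776 + 47214 = 461563949/9776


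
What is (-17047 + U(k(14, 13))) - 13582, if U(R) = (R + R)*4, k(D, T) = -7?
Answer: -30685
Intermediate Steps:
U(R) = 8*R (U(R) = (2*R)*4 = 8*R)
(-17047 + U(k(14, 13))) - 13582 = (-17047 + 8*(-7)) - 13582 = (-17047 - 56) - 13582 = -17103 - 13582 = -30685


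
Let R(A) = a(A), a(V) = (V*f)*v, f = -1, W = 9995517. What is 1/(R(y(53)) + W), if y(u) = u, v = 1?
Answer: 1/9995464 ≈ 1.0005e-7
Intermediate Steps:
a(V) = -V (a(V) = (V*(-1))*1 = -V*1 = -V)
R(A) = -A
1/(R(y(53)) + W) = 1/(-1*53 + 9995517) = 1/(-53 + 9995517) = 1/9995464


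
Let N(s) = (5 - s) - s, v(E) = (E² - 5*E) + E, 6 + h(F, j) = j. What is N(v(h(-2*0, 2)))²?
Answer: 3481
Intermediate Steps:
h(F, j) = -6 + j
v(E) = E² - 4*E
N(s) = 5 - 2*s
N(v(h(-2*0, 2)))² = (5 - 2*(-6 + 2)*(-4 + (-6 + 2)))² = (5 - (-8)*(-4 - 4))² = (5 - (-8)*(-8))² = (5 - 2*32)² = (5 - 64)² = (-59)² = 3481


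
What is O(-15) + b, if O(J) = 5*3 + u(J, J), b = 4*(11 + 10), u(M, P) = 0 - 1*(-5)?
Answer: 104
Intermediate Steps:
u(M, P) = 5 (u(M, P) = 0 + 5 = 5)
b = 84 (b = 4*21 = 84)
O(J) = 20 (O(J) = 5*3 + 5 = 15 + 5 = 20)
O(-15) + b = 20 + 84 = 104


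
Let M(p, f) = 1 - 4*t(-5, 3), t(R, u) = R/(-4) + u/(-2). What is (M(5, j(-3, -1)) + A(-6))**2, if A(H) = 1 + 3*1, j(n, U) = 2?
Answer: 36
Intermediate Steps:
t(R, u) = -u/2 - R/4 (t(R, u) = R*(-1/4) + u*(-1/2) = -R/4 - u/2 = -u/2 - R/4)
M(p, f) = 2 (M(p, f) = 1 - 4*(-1/2*3 - 1/4*(-5)) = 1 - 4*(-3/2 + 5/4) = 1 - 4*(-1/4) = 1 + 1 = 2)
A(H) = 4 (A(H) = 1 + 3 = 4)
(M(5, j(-3, -1)) + A(-6))**2 = (2 + 4)**2 = 6**2 = 36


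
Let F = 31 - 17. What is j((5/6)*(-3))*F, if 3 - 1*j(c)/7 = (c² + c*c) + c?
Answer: -686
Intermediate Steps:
F = 14
j(c) = 21 - 14*c² - 7*c (j(c) = 21 - 7*((c² + c*c) + c) = 21 - 7*((c² + c²) + c) = 21 - 7*(2*c² + c) = 21 - 7*(c + 2*c²) = 21 + (-14*c² - 7*c) = 21 - 14*c² - 7*c)
j((5/6)*(-3))*F = (21 - 14*((5/6)*(-3))² - 7*5/6*(-3))*14 = (21 - 14*((5*(⅙))*(-3))² - 7*5*(⅙)*(-3))*14 = (21 - 14*((⅚)*(-3))² - 35*(-3)/6)*14 = (21 - 14*(-5/2)² - 7*(-5/2))*14 = (21 - 14*25/4 + 35/2)*14 = (21 - 175/2 + 35/2)*14 = -49*14 = -686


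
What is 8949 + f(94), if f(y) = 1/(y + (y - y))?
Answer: 841207/94 ≈ 8949.0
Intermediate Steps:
f(y) = 1/y (f(y) = 1/(y + 0) = 1/y)
8949 + f(94) = 8949 + 1/94 = 841207/94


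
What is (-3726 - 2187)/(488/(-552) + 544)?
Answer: -407997/37475 ≈ -10.887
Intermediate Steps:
(-3726 - 2187)/(488/(-552) + 544) = -5913/(488*(-1/552) + 544) = -5913/(-61/69 + 544) = -5913/37475/69 = -5913*69/37475 = -407997/37475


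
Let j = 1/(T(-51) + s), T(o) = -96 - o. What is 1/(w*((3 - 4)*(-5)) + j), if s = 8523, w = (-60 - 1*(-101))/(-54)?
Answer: -157/596 ≈ -0.26342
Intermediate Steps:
w = -41/54 (w = (-60 + 101)*(-1/54) = 41*(-1/54) = -41/54 ≈ -0.75926)
j = 1/8478 (j = 1/((-96 - 1*(-51)) + 8523) = 1/((-96 + 51) + 8523) = 1/(-45 + 8523) = 1/8478 ≈ 0.00011795)
1/(w*((3 - 4)*(-5)) + j) = 1/(-41*(3 - 4)*(-5)/54 + 1/8478) = 1/(-(-41)*(-5)/54 + 1/8478) = 1/(-41/54*5 + 1/8478) = 1/(-205/54 + 1/8478) = 1/(-596/157) = -157/596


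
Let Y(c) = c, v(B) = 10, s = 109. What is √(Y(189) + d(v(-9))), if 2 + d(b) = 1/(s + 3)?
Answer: √146615/28 ≈ 13.675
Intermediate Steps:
d(b) = -223/112 (d(b) = -2 + 1/(109 + 3) = -2 + 1/112 = -223/112)
√(Y(189) + d(v(-9))) = √(189 - 223/112) = √(20945/112) = √146615/28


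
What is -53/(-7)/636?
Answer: 1/84 ≈ 0.011905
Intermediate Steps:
-53/(-7)/636 = -53*(-⅐)*(1/636) = (53/7)*(1/636) = 1/84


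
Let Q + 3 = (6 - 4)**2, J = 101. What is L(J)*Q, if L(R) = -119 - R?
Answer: -220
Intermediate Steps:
Q = 1 (Q = -3 + (6 - 4)**2 = -3 + 2**2 = -3 + 4 = 1)
L(J)*Q = (-119 - 1*101)*1 = (-119 - 101)*1 = -220*1 = -220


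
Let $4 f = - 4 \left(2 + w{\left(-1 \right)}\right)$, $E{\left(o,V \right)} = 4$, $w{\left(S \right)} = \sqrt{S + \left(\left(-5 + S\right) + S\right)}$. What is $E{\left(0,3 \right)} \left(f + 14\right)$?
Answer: $48 - 8 i \sqrt{2} \approx 48.0 - 11.314 i$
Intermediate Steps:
$w{\left(S \right)} = \sqrt{-5 + 3 S}$ ($w{\left(S \right)} = \sqrt{S + \left(-5 + 2 S\right)} = \sqrt{-5 + 3 S}$)
$f = -2 - 2 i \sqrt{2}$ ($f = \frac{\left(-4\right) \left(2 + \sqrt{-5 + 3 \left(-1\right)}\right)}{4} = \frac{\left(-4\right) \left(2 + \sqrt{-5 - 3}\right)}{4} = \frac{\left(-4\right) \left(2 + \sqrt{-8}\right)}{4} = \frac{\left(-4\right) \left(2 + 2 i \sqrt{2}\right)}{4} = \frac{-8 - 8 i \sqrt{2}}{4} = -2 - 2 i \sqrt{2} \approx -2.0 - 2.8284 i$)
$E{\left(0,3 \right)} \left(f + 14\right) = 4 \left(\left(-2 - 2 i \sqrt{2}\right) + 14\right) = 4 \left(12 - 2 i \sqrt{2}\right) = 48 - 8 i \sqrt{2}$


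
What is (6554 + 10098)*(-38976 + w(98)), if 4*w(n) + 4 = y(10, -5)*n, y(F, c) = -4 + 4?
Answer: -649045004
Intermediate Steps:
y(F, c) = 0
w(n) = -1 (w(n) = -1 + (0*n)/4 = -1 + (¼)*0 = -1 + 0 = -1)
(6554 + 10098)*(-38976 + w(98)) = (6554 + 10098)*(-38976 - 1) = 16652*(-38977) = -649045004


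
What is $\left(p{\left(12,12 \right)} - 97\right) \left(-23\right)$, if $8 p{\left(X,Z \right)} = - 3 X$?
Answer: $\frac{4669}{2} \approx 2334.5$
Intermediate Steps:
$p{\left(X,Z \right)} = - \frac{3 X}{8}$ ($p{\left(X,Z \right)} = \frac{\left(-3\right) X}{8} = - \frac{3 X}{8}$)
$\left(p{\left(12,12 \right)} - 97\right) \left(-23\right) = \left(\left(- \frac{3}{8}\right) 12 - 97\right) \left(-23\right) = \left(- \frac{9}{2} - 97\right) \left(-23\right) = \left(- \frac{203}{2}\right) \left(-23\right) = \frac{4669}{2}$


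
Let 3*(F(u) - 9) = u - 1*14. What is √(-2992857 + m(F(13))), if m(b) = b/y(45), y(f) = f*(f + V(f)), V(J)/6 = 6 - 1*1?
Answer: I*√151513385495/225 ≈ 1730.0*I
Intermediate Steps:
V(J) = 30 (V(J) = 6*(6 - 1*1) = 6*(6 - 1) = 6*5 = 30)
y(f) = f*(30 + f) (y(f) = f*(f + 30) = f*(30 + f))
F(u) = 13/3 + u/3 (F(u) = 9 + (u - 1*14)/3 = 9 + (u - 14)/3 = 9 + (-14 + u)/3 = 9 + (-14/3 + u/3) = 13/3 + u/3)
m(b) = b/3375 (m(b) = b/((45*(30 + 45))) = b/((45*75)) = b/3375)
√(-2992857 + m(F(13))) = √(-2992857 + (13/3 + (⅓)*13)/3375) = √(-2992857 + (13/3 + 13/3)/3375) = √(-2992857 + (1/3375)*(26/3)) = √(-2992857 + 26/10125) = √(-30302677099/10125) = I*√151513385495/225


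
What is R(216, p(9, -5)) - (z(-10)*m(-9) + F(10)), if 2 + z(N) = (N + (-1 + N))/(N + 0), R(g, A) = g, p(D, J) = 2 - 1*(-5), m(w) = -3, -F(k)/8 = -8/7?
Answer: 14501/70 ≈ 207.16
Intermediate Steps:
F(k) = 64/7 (F(k) = -(-64)/7 = -8*(-8/7) = 64/7)
p(D, J) = 7 (p(D, J) = 2 + 5 = 7)
z(N) = -2 + (-1 + 2*N)/N (z(N) = -2 + (N + (-1 + N))/(N + 0) = -2 + (-1 + 2*N)/N)
R(216, p(9, -5)) - (z(-10)*m(-9) + F(10)) = 216 - (-1/(-10)*(-3) + 64/7) = 216 - (-1*(-1/10)*(-3) + 64/7) = 216 - ((1/10)*(-3) + 64/7) = 216 - (-3/10 + 64/7) = 216 - 1*619/70 = 216 - 619/70 = 14501/70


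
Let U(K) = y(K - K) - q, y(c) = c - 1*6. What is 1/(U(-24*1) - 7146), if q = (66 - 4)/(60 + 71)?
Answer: -131/936974 ≈ -0.00013981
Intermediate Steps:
y(c) = -6 + c (y(c) = c - 6 = -6 + c)
q = 62/131 ≈ 0.47328
U(K) = -848/131 (U(K) = (-6 + (K - K)) - 1*62/131 = (-6 + 0) - 62/131 = -6 - 62/131 = -848/131)
1/(U(-24*1) - 7146) = 1/(-848/131 - 7146) = 1/(-936974/131) = -131/936974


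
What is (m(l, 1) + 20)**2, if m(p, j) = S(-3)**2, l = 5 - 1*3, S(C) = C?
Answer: 841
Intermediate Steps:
l = 2 (l = 5 - 3 = 2)
m(p, j) = 9 (m(p, j) = (-3)**2 = 9)
(m(l, 1) + 20)**2 = (9 + 20)**2 = 29**2 = 841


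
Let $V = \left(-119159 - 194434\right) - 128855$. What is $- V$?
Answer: $442448$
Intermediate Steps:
$V = -442448$ ($V = -313593 - 128855 = -442448$)
$- V = \left(-1\right) \left(-442448\right) = 442448$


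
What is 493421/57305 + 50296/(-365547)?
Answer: 177486354007/20947670835 ≈ 8.4728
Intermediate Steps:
493421/57305 + 50296/(-365547) = 493421*(1/57305) + 50296*(-1/365547) = 493421/57305 - 50296/365547 = 177486354007/20947670835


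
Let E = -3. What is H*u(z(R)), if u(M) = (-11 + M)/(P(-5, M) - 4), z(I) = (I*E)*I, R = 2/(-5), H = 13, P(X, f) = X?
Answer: 3731/225 ≈ 16.582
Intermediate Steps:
R = -2/5 (R = 2*(-1/5) = -2/5 ≈ -0.40000)
z(I) = -3*I**2 (z(I) = (I*(-3))*I = (-3*I)*I = -3*I**2)
u(M) = 11/9 - M/9 (u(M) = (-11 + M)/(-5 - 4) = (-11 + M)/(-9) = (-11 + M)*(-1/9) = 11/9 - M/9)
H*u(z(R)) = 13*(11/9 - (-1)*(-2/5)**2/3) = 13*(11/9 - (-1)*4/(3*25)) = 13*(11/9 - 1/9*(-12/25)) = 13*(11/9 + 4/75) = 13*(287/225) = 3731/225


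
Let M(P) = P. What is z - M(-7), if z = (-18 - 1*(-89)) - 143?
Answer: -65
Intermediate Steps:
z = -72 (z = (-18 + 89) - 143 = 71 - 143 = -72)
z - M(-7) = -72 - 1*(-7) = -72 + 7 = -65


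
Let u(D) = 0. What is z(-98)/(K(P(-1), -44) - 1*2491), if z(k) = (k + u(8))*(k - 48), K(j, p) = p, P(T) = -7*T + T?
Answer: -14308/2535 ≈ -5.6442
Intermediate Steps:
P(T) = -6*T
z(k) = k*(-48 + k) (z(k) = (k + 0)*(k - 48) = k*(-48 + k))
z(-98)/(K(P(-1), -44) - 1*2491) = (-98*(-48 - 98))/(-44 - 1*2491) = (-98*(-146))/(-44 - 2491) = 14308/(-2535) = 14308*(-1/2535) = -14308/2535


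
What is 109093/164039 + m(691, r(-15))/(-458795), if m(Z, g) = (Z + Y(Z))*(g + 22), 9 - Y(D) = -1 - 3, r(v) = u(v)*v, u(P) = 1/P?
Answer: 47395203447/75260273005 ≈ 0.62975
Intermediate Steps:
u(P) = 1/P
r(v) = 1 (r(v) = v/v = 1)
Y(D) = 13 (Y(D) = 9 - (-1 - 3) = 9 - 1*(-4) = 9 + 4 = 13)
m(Z, g) = (13 + Z)*(22 + g) (m(Z, g) = (Z + 13)*(g + 22) = (13 + Z)*(22 + g))
109093/164039 + m(691, r(-15))/(-458795) = 109093/164039 + (286 + 13*1 + 22*691 + 691*1)/(-458795) = 109093*(1/164039) + (286 + 13 + 15202 + 691)*(-1/458795) = 109093/164039 + 16192*(-1/458795) = 109093/164039 - 16192/458795 = 47395203447/75260273005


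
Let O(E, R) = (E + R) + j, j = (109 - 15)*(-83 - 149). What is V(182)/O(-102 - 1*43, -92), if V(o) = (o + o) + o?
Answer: -546/22045 ≈ -0.024768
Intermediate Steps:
j = -21808 (j = 94*(-232) = -21808)
V(o) = 3*o (V(o) = 2*o + o = 3*o)
O(E, R) = -21808 + E + R (O(E, R) = (E + R) - 21808 = -21808 + E + R)
V(182)/O(-102 - 1*43, -92) = (3*182)/(-21808 + (-102 - 1*43) - 92) = 546/(-21808 + (-102 - 43) - 92) = 546/(-21808 - 145 - 92) = 546/(-22045) = 546*(-1/22045) = -546/22045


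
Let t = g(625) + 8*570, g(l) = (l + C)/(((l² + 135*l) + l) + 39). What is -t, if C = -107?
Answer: -154930597/33976 ≈ -4560.0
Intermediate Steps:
g(l) = (-107 + l)/(39 + l² + 136*l) (g(l) = (l - 107)/(((l² + 135*l) + l) + 39) = (-107 + l)/((l² + 136*l) + 39) = (-107 + l)/(39 + l² + 136*l))
t = 154930597/33976 (t = (-107 + 625)/(39 + 625² + 136*625) + 8*570 = 518/(39 + 390625 + 85000) + 4560 = 518/475664 + 4560 = (1/475664)*518 + 4560 = 37/33976 + 4560 = 154930597/33976 ≈ 4560.0)
-t = -1*154930597/33976 = -154930597/33976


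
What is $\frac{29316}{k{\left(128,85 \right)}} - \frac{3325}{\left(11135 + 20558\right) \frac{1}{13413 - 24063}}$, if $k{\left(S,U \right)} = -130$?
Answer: $\frac{1837175256}{2060045} \approx 891.81$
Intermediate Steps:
$\frac{29316}{k{\left(128,85 \right)}} - \frac{3325}{\left(11135 + 20558\right) \frac{1}{13413 - 24063}} = \frac{29316}{-130} - \frac{3325}{\left(11135 + 20558\right) \frac{1}{13413 - 24063}} = 29316 \left(- \frac{1}{130}\right) - \frac{3325}{31693 \frac{1}{-10650}} = - \frac{14658}{65} - \frac{3325}{31693 \left(- \frac{1}{10650}\right)} = - \frac{14658}{65} - \frac{3325}{- \frac{31693}{10650}} = - \frac{14658}{65} - - \frac{35411250}{31693} = - \frac{14658}{65} + \frac{35411250}{31693} = \frac{1837175256}{2060045}$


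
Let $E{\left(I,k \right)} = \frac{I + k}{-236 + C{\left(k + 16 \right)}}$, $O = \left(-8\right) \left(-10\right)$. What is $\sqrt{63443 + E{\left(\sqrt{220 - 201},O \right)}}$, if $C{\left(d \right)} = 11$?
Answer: $\frac{\sqrt{14274595 - \sqrt{19}}}{15} \approx 251.88$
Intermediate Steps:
$O = 80$
$E{\left(I,k \right)} = - \frac{I}{225} - \frac{k}{225}$ ($E{\left(I,k \right)} = \frac{I + k}{-236 + 11} = \frac{I + k}{-225} = \left(I + k\right) \left(- \frac{1}{225}\right) = - \frac{I}{225} - \frac{k}{225}$)
$\sqrt{63443 + E{\left(\sqrt{220 - 201},O \right)}} = \sqrt{63443 - \left(\frac{16}{45} + \frac{\sqrt{220 - 201}}{225}\right)} = \sqrt{63443 - \left(\frac{16}{45} + \frac{\sqrt{19}}{225}\right)} = \sqrt{\frac{2854919}{45} - \frac{\sqrt{19}}{225}}$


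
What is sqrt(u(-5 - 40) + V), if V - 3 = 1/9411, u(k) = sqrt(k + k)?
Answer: sqrt(265710174 + 265700763*I*sqrt(10))/9411 ≈ 2.5446 + 1.8641*I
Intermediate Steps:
u(k) = sqrt(2)*sqrt(k) (u(k) = sqrt(2*k) = sqrt(2)*sqrt(k))
V = 28234/9411 (V = 3 + 1/9411 = 28234/9411 ≈ 3.0001)
sqrt(u(-5 - 40) + V) = sqrt(sqrt(2)*sqrt(-5 - 40) + 28234/9411) = sqrt(sqrt(2)*sqrt(-45) + 28234/9411) = sqrt(sqrt(2)*(3*I*sqrt(5)) + 28234/9411) = sqrt(3*I*sqrt(10) + 28234/9411) = sqrt(28234/9411 + 3*I*sqrt(10))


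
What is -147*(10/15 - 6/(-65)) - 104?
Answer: -14012/65 ≈ -215.57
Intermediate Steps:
-147*(10/15 - 6/(-65)) - 104 = -147*(10*(1/15) - 6*(-1/65)) - 104 = -147*(2/3 + 6/65) - 104 = -147*148/195 - 104 = -7252/65 - 104 = -14012/65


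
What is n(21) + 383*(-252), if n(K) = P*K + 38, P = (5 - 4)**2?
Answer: -96457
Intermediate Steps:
P = 1 (P = 1**2 = 1)
n(K) = 38 + K (n(K) = 1*K + 38 = K + 38 = 38 + K)
n(21) + 383*(-252) = (38 + 21) + 383*(-252) = 59 - 96516 = -96457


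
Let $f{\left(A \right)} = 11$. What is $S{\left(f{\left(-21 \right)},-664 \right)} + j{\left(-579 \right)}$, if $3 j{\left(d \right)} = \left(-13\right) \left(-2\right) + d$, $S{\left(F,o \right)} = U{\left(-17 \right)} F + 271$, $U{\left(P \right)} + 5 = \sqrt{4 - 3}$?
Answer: $\frac{128}{3} \approx 42.667$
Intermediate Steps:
$U{\left(P \right)} = -4$ ($U{\left(P \right)} = -5 + \sqrt{4 - 3} = -5 + \sqrt{1} = -5 + 1 = -4$)
$S{\left(F,o \right)} = 271 - 4 F$ ($S{\left(F,o \right)} = - 4 F + 271 = 271 - 4 F$)
$j{\left(d \right)} = \frac{26}{3} + \frac{d}{3}$ ($j{\left(d \right)} = \frac{\left(-13\right) \left(-2\right) + d}{3} = \frac{26 + d}{3} = \frac{26}{3} + \frac{d}{3}$)
$S{\left(f{\left(-21 \right)},-664 \right)} + j{\left(-579 \right)} = \left(271 - 44\right) + \left(\frac{26}{3} + \frac{1}{3} \left(-579\right)\right) = \left(271 - 44\right) + \left(\frac{26}{3} - 193\right) = 227 - \frac{553}{3} = \frac{128}{3}$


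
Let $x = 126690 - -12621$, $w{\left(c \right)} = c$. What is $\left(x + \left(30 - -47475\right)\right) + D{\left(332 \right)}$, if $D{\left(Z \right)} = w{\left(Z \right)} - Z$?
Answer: $186816$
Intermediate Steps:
$D{\left(Z \right)} = 0$ ($D{\left(Z \right)} = Z - Z = 0$)
$x = 139311$ ($x = 126690 + 12621 = 139311$)
$\left(x + \left(30 - -47475\right)\right) + D{\left(332 \right)} = \left(139311 + \left(30 - -47475\right)\right) + 0 = \left(139311 + \left(30 + 47475\right)\right) + 0 = \left(139311 + 47505\right) + 0 = 186816 + 0 = 186816$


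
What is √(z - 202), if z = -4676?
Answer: 3*I*√542 ≈ 69.843*I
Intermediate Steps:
√(z - 202) = √(-4676 - 202) = √(-4878) = 3*I*√542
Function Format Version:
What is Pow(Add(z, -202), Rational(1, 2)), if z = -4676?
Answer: Mul(3, I, Pow(542, Rational(1, 2))) ≈ Mul(69.843, I)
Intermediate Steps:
Pow(Add(z, -202), Rational(1, 2)) = Pow(Add(-4676, -202), Rational(1, 2)) = Pow(-4878, Rational(1, 2)) = Mul(3, I, Pow(542, Rational(1, 2)))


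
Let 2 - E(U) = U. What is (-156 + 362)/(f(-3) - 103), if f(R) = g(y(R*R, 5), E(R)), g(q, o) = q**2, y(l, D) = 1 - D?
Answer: -206/87 ≈ -2.3678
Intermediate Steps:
E(U) = 2 - U
f(R) = 16 (f(R) = (1 - 1*5)**2 = (1 - 5)**2 = (-4)**2 = 16)
(-156 + 362)/(f(-3) - 103) = (-156 + 362)/(16 - 103) = 206/(-87) = 206*(-1/87) = -206/87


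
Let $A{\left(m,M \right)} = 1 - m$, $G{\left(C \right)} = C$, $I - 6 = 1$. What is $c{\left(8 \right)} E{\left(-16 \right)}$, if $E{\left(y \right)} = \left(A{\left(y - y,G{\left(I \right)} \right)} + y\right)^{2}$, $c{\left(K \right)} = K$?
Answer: $1800$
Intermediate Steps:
$I = 7$ ($I = 6 + 1 = 7$)
$E{\left(y \right)} = \left(1 + y\right)^{2}$ ($E{\left(y \right)} = \left(\left(1 - \left(y - y\right)\right) + y\right)^{2} = \left(\left(1 - 0\right) + y\right)^{2} = \left(\left(1 + 0\right) + y\right)^{2} = \left(1 + y\right)^{2}$)
$c{\left(8 \right)} E{\left(-16 \right)} = 8 \left(1 - 16\right)^{2} = 8 \left(-15\right)^{2} = 8 \cdot 225 = 1800$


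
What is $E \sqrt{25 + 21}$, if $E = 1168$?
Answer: $1168 \sqrt{46} \approx 7921.8$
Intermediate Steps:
$E \sqrt{25 + 21} = 1168 \sqrt{25 + 21} = 1168 \sqrt{46}$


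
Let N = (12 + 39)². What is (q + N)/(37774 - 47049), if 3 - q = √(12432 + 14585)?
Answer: -372/1325 + √27017/9275 ≈ -0.26303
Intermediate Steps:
q = 3 - √27017 (q = 3 - √(12432 + 14585) = 3 - √27017 ≈ -161.37)
N = 2601 (N = 51² = 2601)
(q + N)/(37774 - 47049) = ((3 - √27017) + 2601)/(37774 - 47049) = (2604 - √27017)/(-9275) = (2604 - √27017)*(-1/9275) = -372/1325 + √27017/9275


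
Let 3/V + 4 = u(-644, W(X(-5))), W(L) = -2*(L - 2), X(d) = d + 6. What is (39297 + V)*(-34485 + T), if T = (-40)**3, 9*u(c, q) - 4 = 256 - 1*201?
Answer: -89016455130/23 ≈ -3.8703e+9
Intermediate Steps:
X(d) = 6 + d
W(L) = 4 - 2*L (W(L) = -2*(-2 + L) = 4 - 2*L)
u(c, q) = 59/9 (u(c, q) = 4/9 + (256 - 1*201)/9 = 4/9 + (256 - 201)/9 = 4/9 + (1/9)*55 = 4/9 + 55/9 = 59/9)
T = -64000
V = 27/23 (V = 3/(-4 + 59/9) = 3/(23/9) = 3*(9/23) = 27/23 ≈ 1.1739)
(39297 + V)*(-34485 + T) = (39297 + 27/23)*(-34485 - 64000) = (903858/23)*(-98485) = -89016455130/23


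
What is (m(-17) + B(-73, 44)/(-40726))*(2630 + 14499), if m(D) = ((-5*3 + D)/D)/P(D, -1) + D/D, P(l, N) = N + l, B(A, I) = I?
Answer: 6818235155/445077 ≈ 15319.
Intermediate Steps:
m(D) = 1 + (-15 + D)/(D*(-1 + D)) (m(D) = ((-5*3 + D)/D)/(-1 + D) + D/D = ((-15 + D)/D)/(-1 + D) + 1 = (-15 + D)/(D*(-1 + D)) + 1 = 1 + (-15 + D)/(D*(-1 + D)))
(m(-17) + B(-73, 44)/(-40726))*(2630 + 14499) = ((-15 + (-17)**2)/((-17)*(-1 - 17)) + 44/(-40726))*(2630 + 14499) = (-1/17*(-15 + 289)/(-18) + 44*(-1/40726))*17129 = (-1/17*(-1/18)*274 - 22/20363)*17129 = (137/153 - 22/20363)*17129 = (2786365/3115539)*17129 = 6818235155/445077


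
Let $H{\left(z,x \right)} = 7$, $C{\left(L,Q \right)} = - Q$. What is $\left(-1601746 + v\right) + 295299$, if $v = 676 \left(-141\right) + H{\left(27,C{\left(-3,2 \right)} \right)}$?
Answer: $-1401756$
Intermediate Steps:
$v = -95309$ ($v = 676 \left(-141\right) + 7 = -95316 + 7 = -95309$)
$\left(-1601746 + v\right) + 295299 = \left(-1601746 - 95309\right) + 295299 = -1697055 + 295299 = -1401756$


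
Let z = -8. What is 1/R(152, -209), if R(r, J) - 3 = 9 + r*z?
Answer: -1/1204 ≈ -0.00083056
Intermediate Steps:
R(r, J) = 12 - 8*r (R(r, J) = 3 + (9 + r*(-8)) = 3 + (9 - 8*r) = 12 - 8*r)
1/R(152, -209) = 1/(12 - 8*152) = 1/(12 - 1216) = 1/(-1204) = -1/1204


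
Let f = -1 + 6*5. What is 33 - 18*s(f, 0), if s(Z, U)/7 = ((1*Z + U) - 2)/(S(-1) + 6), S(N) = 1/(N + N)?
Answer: -6441/11 ≈ -585.54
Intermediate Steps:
S(N) = 1/(2*N)
f = 29 (f = -1 + 30 = 29)
s(Z, U) = -28/11 + 14*U/11 + 14*Z/11 (s(Z, U) = 7*(((1*Z + U) - 2)/((1/2)/(-1) + 6)) = 7*(((Z + U) - 2)/((1/2)*(-1) + 6)) = 7*(((U + Z) - 2)/(-1/2 + 6)) = 7*((-2 + U + Z)/(11/2)) = 7*((-2 + U + Z)*(2/11)) = 7*(-4/11 + 2*U/11 + 2*Z/11) = -28/11 + 14*U/11 + 14*Z/11)
33 - 18*s(f, 0) = 33 - 18*(-28/11 + (14/11)*0 + (14/11)*29) = 33 - 18*(-28/11 + 0 + 406/11) = 33 - 18*378/11 = 33 - 6804/11 = -6441/11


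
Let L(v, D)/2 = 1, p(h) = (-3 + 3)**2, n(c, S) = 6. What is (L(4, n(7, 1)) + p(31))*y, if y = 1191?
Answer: 2382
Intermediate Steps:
p(h) = 0 (p(h) = 0**2 = 0)
L(v, D) = 2 (L(v, D) = 2*1 = 2)
(L(4, n(7, 1)) + p(31))*y = (2 + 0)*1191 = 2*1191 = 2382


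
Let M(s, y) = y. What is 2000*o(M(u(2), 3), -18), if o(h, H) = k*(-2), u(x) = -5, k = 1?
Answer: -4000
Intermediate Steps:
o(h, H) = -2 (o(h, H) = 1*(-2) = -2)
2000*o(M(u(2), 3), -18) = 2000*(-2) = -4000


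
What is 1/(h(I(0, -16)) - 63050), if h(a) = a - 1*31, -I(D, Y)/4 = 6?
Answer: -1/63105 ≈ -1.5847e-5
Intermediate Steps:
I(D, Y) = -24 (I(D, Y) = -4*6 = -24)
h(a) = -31 + a (h(a) = a - 31 = -31 + a)
1/(h(I(0, -16)) - 63050) = 1/((-31 - 24) - 63050) = 1/(-55 - 63050) = 1/(-63105) = -1/63105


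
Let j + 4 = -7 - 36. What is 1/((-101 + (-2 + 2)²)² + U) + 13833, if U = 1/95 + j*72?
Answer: 8958472223/647616 ≈ 13833.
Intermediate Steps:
j = -47 (j = -4 + (-7 - 36) = -4 - 43 = -47)
U = -321479/95 (U = 1/95 - 47*72 = 1/95 - 3384 = -321479/95 ≈ -3384.0)
1/((-101 + (-2 + 2)²)² + U) + 13833 = 1/((-101 + (-2 + 2)²)² - 321479/95) + 13833 = 1/((-101 + 0²)² - 321479/95) + 13833 = 1/((-101 + 0)² - 321479/95) + 13833 = 1/((-101)² - 321479/95) + 13833 = 1/(10201 - 321479/95) + 13833 = 1/(647616/95) + 13833 = 95/647616 + 13833 = 8958472223/647616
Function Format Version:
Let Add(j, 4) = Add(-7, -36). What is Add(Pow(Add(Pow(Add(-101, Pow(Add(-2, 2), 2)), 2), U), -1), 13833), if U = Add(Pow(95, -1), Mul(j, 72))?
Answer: Rational(8958472223, 647616) ≈ 13833.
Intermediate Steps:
j = -47 (j = Add(-4, Add(-7, -36)) = Add(-4, -43) = -47)
U = Rational(-321479, 95) (U = Add(Pow(95, -1), Mul(-47, 72)) = Add(Rational(1, 95), -3384) = Rational(-321479, 95) ≈ -3384.0)
Add(Pow(Add(Pow(Add(-101, Pow(Add(-2, 2), 2)), 2), U), -1), 13833) = Add(Pow(Add(Pow(Add(-101, Pow(Add(-2, 2), 2)), 2), Rational(-321479, 95)), -1), 13833) = Add(Pow(Add(Pow(Add(-101, Pow(0, 2)), 2), Rational(-321479, 95)), -1), 13833) = Add(Pow(Add(Pow(Add(-101, 0), 2), Rational(-321479, 95)), -1), 13833) = Add(Pow(Add(Pow(-101, 2), Rational(-321479, 95)), -1), 13833) = Add(Pow(Add(10201, Rational(-321479, 95)), -1), 13833) = Add(Pow(Rational(647616, 95), -1), 13833) = Add(Rational(95, 647616), 13833) = Rational(8958472223, 647616)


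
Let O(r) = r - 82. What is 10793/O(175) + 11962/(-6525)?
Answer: 23103953/202275 ≈ 114.22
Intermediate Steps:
O(r) = -82 + r
10793/O(175) + 11962/(-6525) = 10793/(-82 + 175) + 11962/(-6525) = 10793/93 + 11962*(-1/6525) = 10793*(1/93) - 11962/6525 = 10793/93 - 11962/6525 = 23103953/202275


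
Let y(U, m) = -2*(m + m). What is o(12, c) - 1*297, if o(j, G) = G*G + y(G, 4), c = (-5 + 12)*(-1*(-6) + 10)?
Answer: 12231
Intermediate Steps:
y(U, m) = -4*m
c = 112 (c = 7*(6 + 10) = 7*16 = 112)
o(j, G) = -16 + G² (o(j, G) = G*G - 4*4 = G² - 16 = -16 + G²)
o(12, c) - 1*297 = (-16 + 112²) - 1*297 = (-16 + 12544) - 297 = 12528 - 297 = 12231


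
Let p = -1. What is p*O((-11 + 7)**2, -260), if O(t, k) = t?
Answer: -16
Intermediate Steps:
p*O((-11 + 7)**2, -260) = -(-11 + 7)**2 = -1*(-4)**2 = -1*16 = -16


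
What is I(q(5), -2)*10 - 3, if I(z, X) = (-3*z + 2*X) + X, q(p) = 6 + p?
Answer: -393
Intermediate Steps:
I(z, X) = -3*z + 3*X
I(q(5), -2)*10 - 3 = (-3*(6 + 5) + 3*(-2))*10 - 3 = (-3*11 - 6)*10 - 3 = (-33 - 6)*10 - 3 = -39*10 - 3 = -390 - 3 = -393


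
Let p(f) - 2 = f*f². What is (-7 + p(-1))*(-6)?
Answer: 36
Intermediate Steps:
p(f) = 2 + f³ (p(f) = 2 + f*f² = 2 + f³)
(-7 + p(-1))*(-6) = (-7 + (2 + (-1)³))*(-6) = (-7 + (2 - 1))*(-6) = (-7 + 1)*(-6) = -6*(-6) = 36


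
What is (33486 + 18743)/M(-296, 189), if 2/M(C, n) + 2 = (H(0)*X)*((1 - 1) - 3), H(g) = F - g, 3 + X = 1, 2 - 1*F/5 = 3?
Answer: -835664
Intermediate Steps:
F = -5 (F = 10 - 5*3 = 10 - 15 = -5)
X = -2 (X = -3 + 1 = -2)
H(g) = -5 - g
M(C, n) = -1/16 (M(C, n) = 2/(-2 + ((-5 - 1*0)*(-2))*((1 - 1) - 3)) = 2/(-2 + ((-5 + 0)*(-2))*(0 - 3)) = 2/(-2 - 5*(-2)*(-3)) = 2/(-2 + 10*(-3)) = 2/(-2 - 30) = 2/(-32) = 2*(-1/32) = -1/16)
(33486 + 18743)/M(-296, 189) = (33486 + 18743)/(-1/16) = 52229*(-16) = -835664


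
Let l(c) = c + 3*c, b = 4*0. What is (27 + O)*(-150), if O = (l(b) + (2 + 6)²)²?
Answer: -618450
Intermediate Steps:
b = 0
l(c) = 4*c
O = 4096 (O = (4*0 + (2 + 6)²)² = (0 + 8²)² = (0 + 64)² = 64² = 4096)
(27 + O)*(-150) = (27 + 4096)*(-150) = 4123*(-150) = -618450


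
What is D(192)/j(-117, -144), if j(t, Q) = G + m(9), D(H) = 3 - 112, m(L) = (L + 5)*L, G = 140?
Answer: -109/266 ≈ -0.40977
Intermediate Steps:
m(L) = L*(5 + L) (m(L) = (5 + L)*L = L*(5 + L))
D(H) = -109
j(t, Q) = 266 (j(t, Q) = 140 + 9*(5 + 9) = 140 + 9*14 = 140 + 126 = 266)
D(192)/j(-117, -144) = -109/266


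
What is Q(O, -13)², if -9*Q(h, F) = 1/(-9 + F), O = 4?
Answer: 1/39204 ≈ 2.5508e-5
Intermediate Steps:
Q(h, F) = -1/(9*(-9 + F))
Q(O, -13)² = (-1/(-81 + 9*(-13)))² = (-1/(-81 - 117))² = (-1/(-198))² = (-1*(-1/198))² = (1/198)² = 1/39204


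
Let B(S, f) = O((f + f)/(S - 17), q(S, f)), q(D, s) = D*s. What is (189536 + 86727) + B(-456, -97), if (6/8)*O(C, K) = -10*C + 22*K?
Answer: 2233122205/1419 ≈ 1.5737e+6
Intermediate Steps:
O(C, K) = -40*C/3 + 88*K/3 (O(C, K) = 4*(-10*C + 22*K)/3 = -40*C/3 + 88*K/3)
B(S, f) = -80*f/(3*(-17 + S)) + 88*S*f/3 (B(S, f) = -40*(f + f)/(3*(S - 17)) + 88*(S*f)/3 = -40*2*f/(3*(-17 + S)) + 88*S*f/3 = -80*f/(3*(-17 + S)) + 88*S*f/3)
(189536 + 86727) + B(-456, -97) = (189536 + 86727) + (8/3)*(-97)*(-10 + 11*(-456)*(-17 - 456))/(-17 - 456) = 276263 + (8/3)*(-97)*(-10 + 11*(-456)*(-473))/(-473) = 276263 + (8/3)*(-97)*(-1/473)*(-10 + 2372568) = 276263 + (8/3)*(-97)*(-1/473)*2372558 = 276263 + 1841105008/1419 = 2233122205/1419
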